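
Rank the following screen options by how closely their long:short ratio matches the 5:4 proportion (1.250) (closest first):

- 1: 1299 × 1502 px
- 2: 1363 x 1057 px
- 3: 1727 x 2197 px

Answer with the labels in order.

3, 2, 1

1: 1502/1299 ≈ 1.156 → |1.156 − 1.250| = 0.094
2: 1363/1057 ≈ 1.289 → |1.289 − 1.250| = 0.039
3: 2197/1727 ≈ 1.272 → |1.272 − 1.250| = 0.022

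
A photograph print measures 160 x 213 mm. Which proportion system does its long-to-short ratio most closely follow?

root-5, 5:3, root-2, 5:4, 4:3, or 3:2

4:3

213/160 ≈ 1.331. Nearest candidates are 4:3 (1.333, off by 0.002) and 5:4 (1.250, off by 0.081).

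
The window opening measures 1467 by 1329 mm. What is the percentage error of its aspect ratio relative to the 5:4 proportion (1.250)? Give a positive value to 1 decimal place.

11.7%

Ratio = 1467 / 1329 ≈ 1.1038.
Ideal 5:4 = 1.2500. |1.1038 − 1.2500| / 1.2500 ≈ 11.70% → 11.7%.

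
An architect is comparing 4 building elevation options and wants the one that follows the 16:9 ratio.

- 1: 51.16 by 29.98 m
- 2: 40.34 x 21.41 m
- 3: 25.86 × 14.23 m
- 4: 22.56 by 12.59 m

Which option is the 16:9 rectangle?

4

Ratios (long/short): 1 ≈ 1.706; 2 ≈ 1.884; 3 ≈ 1.817; 4 ≈ 1.792.
16:9 ≈ 1.778; option 4 is nearest (Δ 0.014).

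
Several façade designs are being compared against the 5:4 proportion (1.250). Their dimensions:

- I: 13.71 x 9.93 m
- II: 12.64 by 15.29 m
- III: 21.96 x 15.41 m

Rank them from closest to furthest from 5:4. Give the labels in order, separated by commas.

II, I, III

Ratios: I = 13.71 / 9.93 ≈ 1.381; II = 15.29 / 12.64 ≈ 1.210; III = 21.96 / 15.41 ≈ 1.425.
|Δ from 1.250|: I 0.131; II 0.040; III 0.175.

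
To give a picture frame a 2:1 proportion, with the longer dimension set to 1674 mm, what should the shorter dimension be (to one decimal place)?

837.0 mm

2:1 = 2.00000.
Shorter side = 1674 ÷ 2.00000 ≈ 837.000 → 837.0 mm.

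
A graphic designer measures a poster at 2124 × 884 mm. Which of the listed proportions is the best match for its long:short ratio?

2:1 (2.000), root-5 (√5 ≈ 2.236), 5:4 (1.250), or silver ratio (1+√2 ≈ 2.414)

Ratio = 2124 / 884 ≈ 2.403.
Distances: 2:1 2.000 (Δ 0.403); root-5 2.236 (Δ 0.167); 5:4 1.250 (Δ 1.153); silver ratio 2.414 (Δ 0.011).

silver ratio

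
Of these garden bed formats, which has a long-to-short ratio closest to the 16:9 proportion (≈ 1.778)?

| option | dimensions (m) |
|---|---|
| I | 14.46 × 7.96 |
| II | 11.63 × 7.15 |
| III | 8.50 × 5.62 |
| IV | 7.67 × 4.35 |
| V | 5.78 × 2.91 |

IV

Ratios (long/short): I ≈ 1.817; II ≈ 1.627; III ≈ 1.512; IV ≈ 1.763; V ≈ 1.986.
16:9 ≈ 1.778; option IV is nearest (Δ 0.015).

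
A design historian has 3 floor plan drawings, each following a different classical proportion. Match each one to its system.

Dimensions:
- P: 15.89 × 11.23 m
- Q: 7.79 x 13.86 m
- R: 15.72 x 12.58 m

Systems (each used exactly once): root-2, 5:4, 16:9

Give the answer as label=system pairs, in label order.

P=root-2, Q=16:9, R=5:4

Ratios: P ≈ 1.415; Q ≈ 1.779; R ≈ 1.250.
Targets: root-2 ≈ 1.414; 5:4 ≈ 1.250; 16:9 ≈ 1.778.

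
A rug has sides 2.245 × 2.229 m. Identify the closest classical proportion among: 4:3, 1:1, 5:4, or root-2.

2.245/2.229 ≈ 1.007. Nearest candidates are 1:1 (1.000, off by 0.007) and 5:4 (1.250, off by 0.243).

1:1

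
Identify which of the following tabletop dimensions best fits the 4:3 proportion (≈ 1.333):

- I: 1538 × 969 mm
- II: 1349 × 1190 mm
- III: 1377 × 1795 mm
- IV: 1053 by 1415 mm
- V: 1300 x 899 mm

Ratios (long/short): I ≈ 1.587; II ≈ 1.134; III ≈ 1.304; IV ≈ 1.344; V ≈ 1.446.
4:3 ≈ 1.333; option IV is nearest (Δ 0.011).

IV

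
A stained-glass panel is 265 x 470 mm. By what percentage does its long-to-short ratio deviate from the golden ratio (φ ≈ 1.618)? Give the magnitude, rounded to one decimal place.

9.6%

Ratio = 470 / 265 ≈ 1.7736.
Ideal golden ratio ≈ 1.6180. |1.7736 − 1.6180| / 1.6180 ≈ 9.62% → 9.6%.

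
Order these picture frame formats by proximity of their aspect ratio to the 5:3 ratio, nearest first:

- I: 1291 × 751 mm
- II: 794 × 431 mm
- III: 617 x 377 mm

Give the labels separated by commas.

III, I, II

Ratios: I = 1291 / 751 ≈ 1.719; II = 794 / 431 ≈ 1.842; III = 617 / 377 ≈ 1.637.
|Δ from 1.667|: I 0.052; II 0.175; III 0.030.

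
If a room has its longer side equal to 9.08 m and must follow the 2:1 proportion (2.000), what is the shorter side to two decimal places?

4.54 m

2:1 = 2.00000.
Shorter side = 9.08 ÷ 2.00000 ≈ 4.5400 → 4.54 m.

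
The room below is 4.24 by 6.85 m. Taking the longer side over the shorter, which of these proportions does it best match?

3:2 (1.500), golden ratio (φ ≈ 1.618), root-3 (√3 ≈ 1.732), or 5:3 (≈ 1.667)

golden ratio

6.85/4.24 ≈ 1.616. Nearest candidates are golden ratio (1.618, off by 0.002) and 5:3 (1.667, off by 0.051).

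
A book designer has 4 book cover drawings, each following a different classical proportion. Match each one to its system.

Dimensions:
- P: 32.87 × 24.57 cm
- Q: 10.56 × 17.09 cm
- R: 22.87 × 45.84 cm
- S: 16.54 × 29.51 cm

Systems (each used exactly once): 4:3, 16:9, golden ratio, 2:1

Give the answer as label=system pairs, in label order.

P=4:3, Q=golden ratio, R=2:1, S=16:9

Ratios: P ≈ 1.338; Q ≈ 1.618; R ≈ 2.004; S ≈ 1.784.
Targets: 4:3 ≈ 1.333; 16:9 ≈ 1.778; golden ratio ≈ 1.618; 2:1 ≈ 2.000.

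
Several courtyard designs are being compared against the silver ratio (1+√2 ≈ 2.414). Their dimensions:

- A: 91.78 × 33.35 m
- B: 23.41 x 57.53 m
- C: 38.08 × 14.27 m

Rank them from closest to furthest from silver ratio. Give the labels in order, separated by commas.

B, C, A

A: 91.78/33.35 ≈ 2.752 → |2.752 − 2.414| = 0.338
B: 57.53/23.41 ≈ 2.457 → |2.457 − 2.414| = 0.043
C: 38.08/14.27 ≈ 2.669 → |2.669 − 2.414| = 0.255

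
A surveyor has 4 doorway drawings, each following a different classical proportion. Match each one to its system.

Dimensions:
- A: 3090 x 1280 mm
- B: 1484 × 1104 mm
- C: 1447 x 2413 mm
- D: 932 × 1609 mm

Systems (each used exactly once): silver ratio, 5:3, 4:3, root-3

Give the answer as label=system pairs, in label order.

Ratios: A ≈ 2.414; B ≈ 1.344; C ≈ 1.668; D ≈ 1.726.
Targets: silver ratio ≈ 2.414; 5:3 ≈ 1.667; 4:3 ≈ 1.333; root-3 ≈ 1.732.

A=silver ratio, B=4:3, C=5:3, D=root-3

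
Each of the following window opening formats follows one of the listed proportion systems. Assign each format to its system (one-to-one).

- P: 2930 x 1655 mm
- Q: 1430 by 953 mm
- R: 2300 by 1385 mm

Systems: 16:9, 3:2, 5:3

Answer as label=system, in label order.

P=16:9, Q=3:2, R=5:3

Ratios: P ≈ 1.770; Q ≈ 1.501; R ≈ 1.661.
Targets: 16:9 ≈ 1.778; 3:2 ≈ 1.500; 5:3 ≈ 1.667.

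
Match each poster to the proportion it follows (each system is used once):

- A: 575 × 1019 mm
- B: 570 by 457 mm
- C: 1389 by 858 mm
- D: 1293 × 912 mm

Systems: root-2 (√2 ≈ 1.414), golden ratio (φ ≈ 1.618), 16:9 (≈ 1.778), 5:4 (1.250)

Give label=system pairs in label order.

A = 1019/575 ≈ 1.772 → 16:9 (1.778)
B = 570/457 ≈ 1.247 → 5:4 (1.250)
C = 1389/858 ≈ 1.619 → golden ratio (1.618)
D = 1293/912 ≈ 1.418 → root-2 (1.414)

A=16:9, B=5:4, C=golden ratio, D=root-2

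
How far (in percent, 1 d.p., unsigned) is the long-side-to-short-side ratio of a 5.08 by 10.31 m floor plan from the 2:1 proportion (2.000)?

Ratio = 10.31 / 5.08 ≈ 2.0295.
Ideal 2:1 = 2.0000. |2.0295 − 2.0000| / 2.0000 ≈ 1.48% → 1.5%.

1.5%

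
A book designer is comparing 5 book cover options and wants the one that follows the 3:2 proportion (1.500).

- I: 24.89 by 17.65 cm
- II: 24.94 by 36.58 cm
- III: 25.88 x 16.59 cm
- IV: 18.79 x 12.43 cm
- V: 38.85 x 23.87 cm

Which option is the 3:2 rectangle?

IV

Target 3:2 ≈ 1.500.
I: 1.410 (Δ0.090)  II: 1.467 (Δ0.033)  III: 1.560 (Δ0.060)  IV: 1.512 (Δ0.012)  V: 1.628 (Δ0.128)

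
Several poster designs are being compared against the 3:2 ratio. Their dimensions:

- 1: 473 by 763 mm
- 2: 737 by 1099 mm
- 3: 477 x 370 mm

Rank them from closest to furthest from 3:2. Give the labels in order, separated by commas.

1: 763/473 ≈ 1.613 → |1.613 − 1.500| = 0.113
2: 1099/737 ≈ 1.491 → |1.491 − 1.500| = 0.009
3: 477/370 ≈ 1.289 → |1.289 − 1.500| = 0.211

2, 1, 3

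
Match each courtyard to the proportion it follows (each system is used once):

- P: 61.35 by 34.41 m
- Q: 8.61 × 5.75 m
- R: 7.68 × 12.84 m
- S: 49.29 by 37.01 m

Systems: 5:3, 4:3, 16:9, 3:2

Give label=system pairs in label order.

P = 61.35/34.41 ≈ 1.783 → 16:9 (1.778)
Q = 8.61/5.75 ≈ 1.497 → 3:2 (1.500)
R = 12.84/7.68 ≈ 1.672 → 5:3 (1.667)
S = 49.29/37.01 ≈ 1.332 → 4:3 (1.333)

P=16:9, Q=3:2, R=5:3, S=4:3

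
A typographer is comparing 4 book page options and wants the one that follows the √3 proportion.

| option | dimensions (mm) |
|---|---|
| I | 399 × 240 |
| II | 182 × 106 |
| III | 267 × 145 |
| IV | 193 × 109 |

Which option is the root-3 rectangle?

II

Target root-3 ≈ 1.732.
I: 1.663 (Δ0.069)  II: 1.717 (Δ0.015)  III: 1.841 (Δ0.109)  IV: 1.771 (Δ0.039)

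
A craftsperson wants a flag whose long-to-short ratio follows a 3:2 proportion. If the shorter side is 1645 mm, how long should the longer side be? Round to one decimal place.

3:2 = 1.50000.
Longer side = 1645 × 1.50000 ≈ 2467.500 → 2467.5 mm.

2467.5 mm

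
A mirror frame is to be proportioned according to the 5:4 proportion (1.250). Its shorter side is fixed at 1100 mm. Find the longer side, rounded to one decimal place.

5:4 = 1.25000.
Longer side = 1100 × 1.25000 ≈ 1375.000 → 1375.0 mm.

1375.0 mm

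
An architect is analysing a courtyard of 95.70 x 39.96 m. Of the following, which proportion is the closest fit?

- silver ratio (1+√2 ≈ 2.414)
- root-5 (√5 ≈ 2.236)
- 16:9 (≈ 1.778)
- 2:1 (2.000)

silver ratio

95.70/39.96 ≈ 2.395. Nearest candidates are silver ratio (2.414, off by 0.019) and root-5 (2.236, off by 0.159).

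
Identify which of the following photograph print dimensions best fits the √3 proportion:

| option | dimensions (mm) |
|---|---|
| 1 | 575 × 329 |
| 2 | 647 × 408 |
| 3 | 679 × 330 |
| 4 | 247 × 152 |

Target root-3 ≈ 1.732.
1: 1.748 (Δ0.016)  2: 1.586 (Δ0.146)  3: 2.058 (Δ0.326)  4: 1.625 (Δ0.107)

1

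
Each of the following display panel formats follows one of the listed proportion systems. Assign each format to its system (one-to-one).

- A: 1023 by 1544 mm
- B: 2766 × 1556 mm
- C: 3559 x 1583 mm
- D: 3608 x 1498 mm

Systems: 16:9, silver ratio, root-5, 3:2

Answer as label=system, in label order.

A=3:2, B=16:9, C=root-5, D=silver ratio

Ratios: A ≈ 1.509; B ≈ 1.778; C ≈ 2.248; D ≈ 2.409.
Targets: 16:9 ≈ 1.778; silver ratio ≈ 2.414; root-5 ≈ 2.236; 3:2 ≈ 1.500.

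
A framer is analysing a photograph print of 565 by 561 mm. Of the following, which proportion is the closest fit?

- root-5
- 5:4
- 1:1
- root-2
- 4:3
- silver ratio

Ratio = 565 / 561 ≈ 1.007.
Distances: root-5 2.236 (Δ 1.229); 5:4 1.250 (Δ 0.243); 1:1 1.000 (Δ 0.007); root-2 1.414 (Δ 0.407); 4:3 1.333 (Δ 0.326); silver ratio 2.414 (Δ 1.407).

1:1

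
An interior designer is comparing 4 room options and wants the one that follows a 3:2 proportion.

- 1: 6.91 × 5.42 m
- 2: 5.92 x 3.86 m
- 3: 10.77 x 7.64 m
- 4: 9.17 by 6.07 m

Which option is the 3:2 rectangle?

Target 3:2 ≈ 1.500.
1: 1.275 (Δ0.225)  2: 1.534 (Δ0.034)  3: 1.410 (Δ0.090)  4: 1.511 (Δ0.011)

4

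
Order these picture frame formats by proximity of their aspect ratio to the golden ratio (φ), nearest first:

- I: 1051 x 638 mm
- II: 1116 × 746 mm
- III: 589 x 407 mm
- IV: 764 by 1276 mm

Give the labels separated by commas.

Ratios: I = 1051 / 638 ≈ 1.647; II = 1116 / 746 ≈ 1.496; III = 589 / 407 ≈ 1.447; IV = 1276 / 764 ≈ 1.670.
|Δ from 1.618|: I 0.029; II 0.122; III 0.171; IV 0.052.

I, IV, II, III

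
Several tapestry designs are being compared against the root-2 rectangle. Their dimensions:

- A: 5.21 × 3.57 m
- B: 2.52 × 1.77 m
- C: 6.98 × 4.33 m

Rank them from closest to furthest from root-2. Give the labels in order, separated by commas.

B, A, C

Ratios: A = 5.21 / 3.57 ≈ 1.459; B = 2.52 / 1.77 ≈ 1.424; C = 6.98 / 4.33 ≈ 1.612.
|Δ from 1.414|: A 0.045; B 0.010; C 0.198.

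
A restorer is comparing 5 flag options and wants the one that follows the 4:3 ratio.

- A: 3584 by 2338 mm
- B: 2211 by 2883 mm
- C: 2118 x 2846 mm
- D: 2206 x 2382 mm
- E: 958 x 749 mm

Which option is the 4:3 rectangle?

Ratios (long/short): A ≈ 1.533; B ≈ 1.304; C ≈ 1.344; D ≈ 1.080; E ≈ 1.279.
4:3 ≈ 1.333; option C is nearest (Δ 0.011).

C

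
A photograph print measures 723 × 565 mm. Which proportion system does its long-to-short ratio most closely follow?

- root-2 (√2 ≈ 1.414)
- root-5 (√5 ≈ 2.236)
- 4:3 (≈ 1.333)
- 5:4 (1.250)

Ratio = 723 / 565 ≈ 1.280.
Distances: root-2 1.414 (Δ 0.134); root-5 2.236 (Δ 0.956); 4:3 1.333 (Δ 0.053); 5:4 1.250 (Δ 0.030).

5:4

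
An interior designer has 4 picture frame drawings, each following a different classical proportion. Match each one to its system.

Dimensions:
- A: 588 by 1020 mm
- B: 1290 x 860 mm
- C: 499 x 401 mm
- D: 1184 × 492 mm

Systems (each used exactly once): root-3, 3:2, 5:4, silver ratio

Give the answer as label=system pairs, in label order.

A=root-3, B=3:2, C=5:4, D=silver ratio

Ratios: A ≈ 1.735; B ≈ 1.500; C ≈ 1.244; D ≈ 2.407.
Targets: root-3 ≈ 1.732; 3:2 ≈ 1.500; 5:4 ≈ 1.250; silver ratio ≈ 2.414.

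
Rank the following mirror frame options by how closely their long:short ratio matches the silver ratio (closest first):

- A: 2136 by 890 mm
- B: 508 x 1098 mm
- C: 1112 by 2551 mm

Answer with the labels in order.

Ratios: A = 2136 / 890 ≈ 2.400; B = 1098 / 508 ≈ 2.161; C = 2551 / 1112 ≈ 2.294.
|Δ from 2.414|: A 0.014; B 0.253; C 0.120.

A, C, B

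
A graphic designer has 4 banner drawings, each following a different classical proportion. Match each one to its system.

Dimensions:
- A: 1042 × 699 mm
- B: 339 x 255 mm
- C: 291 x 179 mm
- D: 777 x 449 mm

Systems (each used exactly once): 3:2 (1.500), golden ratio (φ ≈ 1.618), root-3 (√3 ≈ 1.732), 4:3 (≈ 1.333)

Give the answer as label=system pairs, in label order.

A = 1042/699 ≈ 1.491 → 3:2 (1.500)
B = 339/255 ≈ 1.329 → 4:3 (1.333)
C = 291/179 ≈ 1.626 → golden ratio (1.618)
D = 777/449 ≈ 1.731 → root-3 (1.732)

A=3:2, B=4:3, C=golden ratio, D=root-3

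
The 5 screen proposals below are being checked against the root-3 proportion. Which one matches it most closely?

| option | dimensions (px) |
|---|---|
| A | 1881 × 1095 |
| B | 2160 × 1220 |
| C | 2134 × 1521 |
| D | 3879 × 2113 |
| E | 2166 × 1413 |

Target root-3 ≈ 1.732.
A: 1.718 (Δ0.014)  B: 1.770 (Δ0.038)  C: 1.403 (Δ0.329)  D: 1.836 (Δ0.104)  E: 1.533 (Δ0.199)

A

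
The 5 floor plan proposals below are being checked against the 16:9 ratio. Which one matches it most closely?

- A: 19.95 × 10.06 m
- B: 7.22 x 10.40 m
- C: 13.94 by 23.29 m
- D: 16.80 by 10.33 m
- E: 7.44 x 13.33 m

Ratios (long/short): A ≈ 1.983; B ≈ 1.440; C ≈ 1.671; D ≈ 1.626; E ≈ 1.792.
16:9 ≈ 1.778; option E is nearest (Δ 0.014).

E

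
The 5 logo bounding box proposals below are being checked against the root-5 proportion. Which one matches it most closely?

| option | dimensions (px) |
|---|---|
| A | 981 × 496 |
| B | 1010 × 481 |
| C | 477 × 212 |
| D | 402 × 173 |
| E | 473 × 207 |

C

Target root-5 ≈ 2.236.
A: 1.978 (Δ0.258)  B: 2.100 (Δ0.136)  C: 2.250 (Δ0.014)  D: 2.324 (Δ0.088)  E: 2.285 (Δ0.049)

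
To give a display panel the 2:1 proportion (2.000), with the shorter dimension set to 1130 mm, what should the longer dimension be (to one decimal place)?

2260.0 mm

2:1 = 2.00000.
Longer side = 1130 × 2.00000 ≈ 2260.000 → 2260.0 mm.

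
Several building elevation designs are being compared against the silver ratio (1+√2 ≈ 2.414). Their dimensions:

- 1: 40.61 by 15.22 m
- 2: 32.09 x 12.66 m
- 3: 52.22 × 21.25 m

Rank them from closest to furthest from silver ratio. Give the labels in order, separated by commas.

3, 2, 1

1: 40.61/15.22 ≈ 2.668 → |2.668 − 2.414| = 0.254
2: 32.09/12.66 ≈ 2.535 → |2.535 − 2.414| = 0.121
3: 52.22/21.25 ≈ 2.457 → |2.457 − 2.414| = 0.043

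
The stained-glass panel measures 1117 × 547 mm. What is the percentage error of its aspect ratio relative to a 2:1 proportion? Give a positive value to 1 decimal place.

2.1%

Ratio = 1117 / 547 ≈ 2.0420.
Ideal 2:1 = 2.0000. |2.0420 − 2.0000| / 2.0000 ≈ 2.10% → 2.1%.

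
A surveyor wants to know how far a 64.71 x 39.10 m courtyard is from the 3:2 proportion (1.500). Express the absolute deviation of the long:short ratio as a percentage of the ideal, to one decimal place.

10.3%

Ratio = 64.71 / 39.10 ≈ 1.6550.
Ideal 3:2 = 1.5000. |1.6550 − 1.5000| / 1.5000 ≈ 10.33% → 10.3%.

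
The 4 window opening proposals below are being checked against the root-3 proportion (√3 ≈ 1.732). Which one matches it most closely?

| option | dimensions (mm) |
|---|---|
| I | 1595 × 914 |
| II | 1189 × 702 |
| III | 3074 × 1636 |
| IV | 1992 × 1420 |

Ratios (long/short): I ≈ 1.745; II ≈ 1.694; III ≈ 1.879; IV ≈ 1.403.
root-3 ≈ 1.732; option I is nearest (Δ 0.013).

I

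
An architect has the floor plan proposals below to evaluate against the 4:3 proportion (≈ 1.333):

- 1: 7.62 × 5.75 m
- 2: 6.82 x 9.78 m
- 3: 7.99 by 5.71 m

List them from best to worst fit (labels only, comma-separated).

Ratios: 1 = 7.62 / 5.75 ≈ 1.325; 2 = 9.78 / 6.82 ≈ 1.434; 3 = 7.99 / 5.71 ≈ 1.399.
|Δ from 1.333|: 1 0.008; 2 0.101; 3 0.066.

1, 3, 2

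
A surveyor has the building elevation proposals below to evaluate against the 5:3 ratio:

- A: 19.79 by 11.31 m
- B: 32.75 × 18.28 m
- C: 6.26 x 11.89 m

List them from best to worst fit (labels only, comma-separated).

A: 19.79/11.31 ≈ 1.750 → |1.750 − 1.667| = 0.083
B: 32.75/18.28 ≈ 1.792 → |1.792 − 1.667| = 0.125
C: 11.89/6.26 ≈ 1.899 → |1.899 − 1.667| = 0.232

A, B, C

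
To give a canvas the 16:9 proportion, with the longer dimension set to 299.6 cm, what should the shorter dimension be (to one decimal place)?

16:9 ≈ 1.77778.
Shorter side = 299.6 ÷ 1.77778 ≈ 168.525 → 168.5 cm.

168.5 cm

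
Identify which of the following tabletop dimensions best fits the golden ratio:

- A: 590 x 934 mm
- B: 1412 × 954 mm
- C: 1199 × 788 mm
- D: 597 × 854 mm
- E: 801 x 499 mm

E

Ratios (long/short): A ≈ 1.583; B ≈ 1.480; C ≈ 1.522; D ≈ 1.430; E ≈ 1.605.
golden ratio ≈ 1.618; option E is nearest (Δ 0.013).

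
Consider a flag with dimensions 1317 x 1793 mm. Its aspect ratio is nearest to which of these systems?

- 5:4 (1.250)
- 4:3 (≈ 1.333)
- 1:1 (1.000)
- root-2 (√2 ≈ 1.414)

4:3

Ratio = 1793 / 1317 ≈ 1.361.
Distances: 5:4 1.250 (Δ 0.111); 4:3 1.333 (Δ 0.028); 1:1 1.000 (Δ 0.361); root-2 1.414 (Δ 0.053).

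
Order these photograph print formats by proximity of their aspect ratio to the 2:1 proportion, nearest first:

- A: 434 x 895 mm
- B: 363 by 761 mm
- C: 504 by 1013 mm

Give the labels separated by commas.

C, A, B

A: 895/434 ≈ 2.062 → |2.062 − 2.000| = 0.062
B: 761/363 ≈ 2.096 → |2.096 − 2.000| = 0.096
C: 1013/504 ≈ 2.010 → |2.010 − 2.000| = 0.010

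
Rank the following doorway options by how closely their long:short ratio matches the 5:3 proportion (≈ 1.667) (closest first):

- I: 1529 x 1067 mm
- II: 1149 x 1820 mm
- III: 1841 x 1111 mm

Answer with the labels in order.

III, II, I

I: 1529/1067 ≈ 1.433 → |1.433 − 1.667| = 0.234
II: 1820/1149 ≈ 1.584 → |1.584 − 1.667| = 0.083
III: 1841/1111 ≈ 1.657 → |1.657 − 1.667| = 0.010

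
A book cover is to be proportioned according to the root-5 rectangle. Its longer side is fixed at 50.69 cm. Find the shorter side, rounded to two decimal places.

22.67 cm

root-5 ≈ 2.23607.
Shorter side = 50.69 ÷ 2.23607 ≈ 22.6692 → 22.67 cm.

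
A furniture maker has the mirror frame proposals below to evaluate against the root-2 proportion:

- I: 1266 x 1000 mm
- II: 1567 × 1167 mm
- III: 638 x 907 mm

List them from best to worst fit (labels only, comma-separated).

I: 1266/1000 ≈ 1.266 → |1.266 − 1.414| = 0.148
II: 1567/1167 ≈ 1.343 → |1.343 − 1.414| = 0.071
III: 907/638 ≈ 1.422 → |1.422 − 1.414| = 0.008

III, II, I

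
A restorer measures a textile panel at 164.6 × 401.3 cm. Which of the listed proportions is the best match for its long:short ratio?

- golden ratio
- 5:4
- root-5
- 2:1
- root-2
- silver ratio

401.3/164.6 ≈ 2.438. Nearest candidates are silver ratio (2.414, off by 0.024) and root-5 (2.236, off by 0.202).

silver ratio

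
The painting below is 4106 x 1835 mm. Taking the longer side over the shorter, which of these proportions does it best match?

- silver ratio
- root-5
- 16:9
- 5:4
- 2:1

root-5

Ratio = 4106 / 1835 ≈ 2.238.
Distances: silver ratio 2.414 (Δ 0.176); root-5 2.236 (Δ 0.002); 16:9 1.778 (Δ 0.460); 5:4 1.250 (Δ 0.988); 2:1 2.000 (Δ 0.238).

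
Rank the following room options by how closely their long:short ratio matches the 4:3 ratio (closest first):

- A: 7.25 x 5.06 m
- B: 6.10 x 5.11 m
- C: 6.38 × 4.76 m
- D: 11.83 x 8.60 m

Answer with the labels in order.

Ratios: A = 7.25 / 5.06 ≈ 1.433; B = 6.10 / 5.11 ≈ 1.194; C = 6.38 / 4.76 ≈ 1.340; D = 11.83 / 8.60 ≈ 1.376.
|Δ from 1.333|: A 0.100; B 0.139; C 0.007; D 0.043.

C, D, A, B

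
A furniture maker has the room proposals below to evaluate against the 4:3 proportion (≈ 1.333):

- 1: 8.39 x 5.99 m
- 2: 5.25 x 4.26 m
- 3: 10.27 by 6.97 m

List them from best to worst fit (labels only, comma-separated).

1, 2, 3

Ratios: 1 = 8.39 / 5.99 ≈ 1.401; 2 = 5.25 / 4.26 ≈ 1.232; 3 = 10.27 / 6.97 ≈ 1.473.
|Δ from 1.333|: 1 0.068; 2 0.101; 3 0.140.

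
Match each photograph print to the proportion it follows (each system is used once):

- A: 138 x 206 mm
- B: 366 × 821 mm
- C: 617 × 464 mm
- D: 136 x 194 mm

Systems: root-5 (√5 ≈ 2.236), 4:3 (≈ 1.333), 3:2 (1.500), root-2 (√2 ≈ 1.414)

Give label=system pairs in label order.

A=3:2, B=root-5, C=4:3, D=root-2

Ratios: A ≈ 1.493; B ≈ 2.243; C ≈ 1.330; D ≈ 1.426.
Targets: root-5 ≈ 2.236; 4:3 ≈ 1.333; 3:2 ≈ 1.500; root-2 ≈ 1.414.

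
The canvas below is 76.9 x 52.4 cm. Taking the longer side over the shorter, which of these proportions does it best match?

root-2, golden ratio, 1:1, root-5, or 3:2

76.9/52.4 ≈ 1.468. Nearest candidates are 3:2 (1.500, off by 0.032) and root-2 (1.414, off by 0.054).

3:2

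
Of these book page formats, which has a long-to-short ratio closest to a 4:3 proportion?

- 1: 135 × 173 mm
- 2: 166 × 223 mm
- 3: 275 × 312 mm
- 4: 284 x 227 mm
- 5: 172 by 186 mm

2

Ratios (long/short): 1 ≈ 1.281; 2 ≈ 1.343; 3 ≈ 1.135; 4 ≈ 1.251; 5 ≈ 1.081.
4:3 ≈ 1.333; option 2 is nearest (Δ 0.010).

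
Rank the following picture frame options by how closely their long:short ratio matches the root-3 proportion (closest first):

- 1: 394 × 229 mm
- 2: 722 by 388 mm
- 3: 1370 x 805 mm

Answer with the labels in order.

1: 394/229 ≈ 1.721 → |1.721 − 1.732| = 0.011
2: 722/388 ≈ 1.861 → |1.861 − 1.732| = 0.129
3: 1370/805 ≈ 1.702 → |1.702 − 1.732| = 0.030

1, 3, 2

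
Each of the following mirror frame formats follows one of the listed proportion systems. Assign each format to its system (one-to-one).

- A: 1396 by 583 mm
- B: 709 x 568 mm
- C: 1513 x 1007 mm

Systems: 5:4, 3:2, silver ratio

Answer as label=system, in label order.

A = 1396/583 ≈ 2.395 → silver ratio (2.414)
B = 709/568 ≈ 1.248 → 5:4 (1.250)
C = 1513/1007 ≈ 1.502 → 3:2 (1.500)

A=silver ratio, B=5:4, C=3:2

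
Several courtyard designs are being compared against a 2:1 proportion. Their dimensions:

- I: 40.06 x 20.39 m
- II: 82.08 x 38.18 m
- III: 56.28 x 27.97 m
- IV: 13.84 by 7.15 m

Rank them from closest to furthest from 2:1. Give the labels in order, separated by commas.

III, I, IV, II

I: 40.06/20.39 ≈ 1.965 → |1.965 − 2.000| = 0.035
II: 82.08/38.18 ≈ 2.150 → |2.150 − 2.000| = 0.150
III: 56.28/27.97 ≈ 2.012 → |2.012 − 2.000| = 0.012
IV: 13.84/7.15 ≈ 1.936 → |1.936 − 2.000| = 0.064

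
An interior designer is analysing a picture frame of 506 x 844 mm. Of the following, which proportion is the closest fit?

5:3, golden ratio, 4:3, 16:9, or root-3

844/506 ≈ 1.668. Nearest candidates are 5:3 (1.667, off by 0.001) and golden ratio (1.618, off by 0.050).

5:3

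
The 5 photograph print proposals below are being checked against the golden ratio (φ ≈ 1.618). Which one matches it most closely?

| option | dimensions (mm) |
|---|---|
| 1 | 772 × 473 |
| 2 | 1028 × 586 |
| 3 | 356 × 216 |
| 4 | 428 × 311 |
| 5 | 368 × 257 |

Target golden ratio ≈ 1.618.
1: 1.632 (Δ0.014)  2: 1.754 (Δ0.136)  3: 1.648 (Δ0.030)  4: 1.376 (Δ0.242)  5: 1.432 (Δ0.186)

1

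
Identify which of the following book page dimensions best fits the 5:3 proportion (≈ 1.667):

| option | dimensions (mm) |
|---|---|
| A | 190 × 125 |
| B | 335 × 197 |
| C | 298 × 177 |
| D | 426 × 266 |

C

Ratios (long/short): A ≈ 1.520; B ≈ 1.701; C ≈ 1.684; D ≈ 1.602.
5:3 ≈ 1.667; option C is nearest (Δ 0.017).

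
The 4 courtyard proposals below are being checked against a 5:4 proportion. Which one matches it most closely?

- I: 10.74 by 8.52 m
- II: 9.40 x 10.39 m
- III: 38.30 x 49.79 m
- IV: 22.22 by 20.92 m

I

Ratios (long/short): I ≈ 1.261; II ≈ 1.105; III ≈ 1.300; IV ≈ 1.062.
5:4 ≈ 1.250; option I is nearest (Δ 0.011).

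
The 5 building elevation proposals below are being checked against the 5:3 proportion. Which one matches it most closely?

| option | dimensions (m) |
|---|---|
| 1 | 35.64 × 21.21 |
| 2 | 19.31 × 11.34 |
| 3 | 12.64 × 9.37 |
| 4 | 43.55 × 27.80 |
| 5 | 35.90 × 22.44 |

Target 5:3 ≈ 1.667.
1: 1.680 (Δ0.013)  2: 1.703 (Δ0.036)  3: 1.349 (Δ0.318)  4: 1.567 (Δ0.100)  5: 1.600 (Δ0.067)

1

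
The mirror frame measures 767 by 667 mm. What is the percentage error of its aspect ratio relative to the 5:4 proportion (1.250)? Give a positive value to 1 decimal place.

8.0%

Ratio = 767 / 667 ≈ 1.1499.
Ideal 5:4 = 1.2500. |1.1499 − 1.2500| / 1.2500 ≈ 8.01% → 8.0%.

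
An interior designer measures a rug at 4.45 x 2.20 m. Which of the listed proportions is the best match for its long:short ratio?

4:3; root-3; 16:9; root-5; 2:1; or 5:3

Ratio = 4.45 / 2.20 ≈ 2.023.
Distances: 4:3 1.333 (Δ 0.690); root-3 1.732 (Δ 0.291); 16:9 1.778 (Δ 0.245); root-5 2.236 (Δ 0.213); 2:1 2.000 (Δ 0.023); 5:3 1.667 (Δ 0.356).

2:1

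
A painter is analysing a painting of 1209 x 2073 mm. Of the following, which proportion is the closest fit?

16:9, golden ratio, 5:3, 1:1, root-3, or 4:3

root-3

2073/1209 ≈ 1.715. Nearest candidates are root-3 (1.732, off by 0.017) and 5:3 (1.667, off by 0.048).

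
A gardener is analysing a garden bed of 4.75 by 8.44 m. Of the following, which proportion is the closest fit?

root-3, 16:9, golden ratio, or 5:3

Ratio = 8.44 / 4.75 ≈ 1.777.
Distances: root-3 1.732 (Δ 0.045); 16:9 1.778 (Δ 0.001); golden ratio 1.618 (Δ 0.159); 5:3 1.667 (Δ 0.110).

16:9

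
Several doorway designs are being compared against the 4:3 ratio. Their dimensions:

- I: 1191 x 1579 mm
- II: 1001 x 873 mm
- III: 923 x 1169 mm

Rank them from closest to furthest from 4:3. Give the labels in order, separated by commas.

Ratios: I = 1579 / 1191 ≈ 1.326; II = 1001 / 873 ≈ 1.147; III = 1169 / 923 ≈ 1.267.
|Δ from 1.333|: I 0.007; II 0.186; III 0.066.

I, III, II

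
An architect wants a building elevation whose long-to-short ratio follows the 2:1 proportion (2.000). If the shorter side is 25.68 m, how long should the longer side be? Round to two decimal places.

2:1 = 2.00000.
Longer side = 25.68 × 2.00000 ≈ 51.3600 → 51.36 m.

51.36 m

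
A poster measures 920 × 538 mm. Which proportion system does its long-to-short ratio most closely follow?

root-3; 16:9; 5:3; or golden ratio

root-3

920/538 ≈ 1.710. Nearest candidates are root-3 (1.732, off by 0.022) and 5:3 (1.667, off by 0.043).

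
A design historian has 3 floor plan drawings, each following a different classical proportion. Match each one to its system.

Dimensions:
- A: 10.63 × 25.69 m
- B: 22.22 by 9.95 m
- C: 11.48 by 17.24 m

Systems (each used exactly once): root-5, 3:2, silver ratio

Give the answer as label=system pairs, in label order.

A=silver ratio, B=root-5, C=3:2

A = 25.69/10.63 ≈ 2.417 → silver ratio (2.414)
B = 22.22/9.95 ≈ 2.233 → root-5 (2.236)
C = 17.24/11.48 ≈ 1.502 → 3:2 (1.500)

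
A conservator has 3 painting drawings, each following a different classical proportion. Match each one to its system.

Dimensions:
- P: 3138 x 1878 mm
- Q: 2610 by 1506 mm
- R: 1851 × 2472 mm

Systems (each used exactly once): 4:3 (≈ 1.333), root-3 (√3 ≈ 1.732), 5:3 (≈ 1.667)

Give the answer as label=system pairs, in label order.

Ratios: P ≈ 1.671; Q ≈ 1.733; R ≈ 1.335.
Targets: 4:3 ≈ 1.333; root-3 ≈ 1.732; 5:3 ≈ 1.667.

P=5:3, Q=root-3, R=4:3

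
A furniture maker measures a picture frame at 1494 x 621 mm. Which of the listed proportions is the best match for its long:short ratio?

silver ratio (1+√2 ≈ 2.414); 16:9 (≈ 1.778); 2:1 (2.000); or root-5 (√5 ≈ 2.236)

Ratio = 1494 / 621 ≈ 2.406.
Distances: silver ratio 2.414 (Δ 0.008); 16:9 1.778 (Δ 0.628); 2:1 2.000 (Δ 0.406); root-5 2.236 (Δ 0.170).

silver ratio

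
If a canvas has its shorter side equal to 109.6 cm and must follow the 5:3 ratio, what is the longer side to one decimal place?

182.7 cm

5:3 ≈ 1.66667.
Longer side = 109.6 × 1.66667 ≈ 182.667 → 182.7 cm.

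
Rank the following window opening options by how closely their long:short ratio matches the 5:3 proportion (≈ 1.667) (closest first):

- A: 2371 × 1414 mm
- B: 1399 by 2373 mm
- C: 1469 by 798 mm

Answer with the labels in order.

A: 2371/1414 ≈ 1.677 → |1.677 − 1.667| = 0.010
B: 2373/1399 ≈ 1.696 → |1.696 − 1.667| = 0.029
C: 1469/798 ≈ 1.841 → |1.841 − 1.667| = 0.174

A, B, C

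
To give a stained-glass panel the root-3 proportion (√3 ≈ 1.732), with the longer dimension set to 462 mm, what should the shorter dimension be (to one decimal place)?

266.7 mm

root-3 ≈ 1.73205.
Shorter side = 462 ÷ 1.73205 ≈ 266.736 → 266.7 mm.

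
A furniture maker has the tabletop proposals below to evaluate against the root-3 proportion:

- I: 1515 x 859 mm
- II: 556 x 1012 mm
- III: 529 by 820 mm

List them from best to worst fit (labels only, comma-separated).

I, II, III

Ratios: I = 1515 / 859 ≈ 1.764; II = 1012 / 556 ≈ 1.820; III = 820 / 529 ≈ 1.550.
|Δ from 1.732|: I 0.032; II 0.088; III 0.182.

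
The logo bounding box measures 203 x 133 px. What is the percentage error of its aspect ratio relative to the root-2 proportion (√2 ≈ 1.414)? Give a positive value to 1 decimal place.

7.9%

Ratio = 203 / 133 ≈ 1.5263.
Ideal root-2 ≈ 1.4142. |1.5263 − 1.4142| / 1.4142 ≈ 7.93% → 7.9%.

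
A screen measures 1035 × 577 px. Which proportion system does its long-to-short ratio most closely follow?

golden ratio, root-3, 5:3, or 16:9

Ratio = 1035 / 577 ≈ 1.794.
Distances: golden ratio 1.618 (Δ 0.176); root-3 1.732 (Δ 0.062); 5:3 1.667 (Δ 0.127); 16:9 1.778 (Δ 0.016).

16:9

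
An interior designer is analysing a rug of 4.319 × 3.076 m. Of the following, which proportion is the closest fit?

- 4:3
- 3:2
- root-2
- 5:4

root-2

Ratio = 4.319 / 3.076 ≈ 1.404.
Distances: 4:3 1.333 (Δ 0.071); 3:2 1.500 (Δ 0.096); root-2 1.414 (Δ 0.010); 5:4 1.250 (Δ 0.154).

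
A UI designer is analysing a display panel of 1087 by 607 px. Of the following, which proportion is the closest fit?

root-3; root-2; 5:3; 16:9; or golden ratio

16:9

Ratio = 1087 / 607 ≈ 1.791.
Distances: root-3 1.732 (Δ 0.059); root-2 1.414 (Δ 0.377); 5:3 1.667 (Δ 0.124); 16:9 1.778 (Δ 0.013); golden ratio 1.618 (Δ 0.173).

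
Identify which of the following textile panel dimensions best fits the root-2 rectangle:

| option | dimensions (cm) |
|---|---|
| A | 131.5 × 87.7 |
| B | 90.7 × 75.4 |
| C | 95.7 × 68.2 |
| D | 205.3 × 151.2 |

C

Ratios (long/short): A ≈ 1.499; B ≈ 1.203; C ≈ 1.403; D ≈ 1.358.
root-2 ≈ 1.414; option C is nearest (Δ 0.011).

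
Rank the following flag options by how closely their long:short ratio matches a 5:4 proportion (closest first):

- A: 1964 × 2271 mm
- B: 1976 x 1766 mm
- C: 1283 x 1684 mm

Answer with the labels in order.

C, A, B

A: 2271/1964 ≈ 1.156 → |1.156 − 1.250| = 0.094
B: 1976/1766 ≈ 1.119 → |1.119 − 1.250| = 0.131
C: 1684/1283 ≈ 1.313 → |1.313 − 1.250| = 0.063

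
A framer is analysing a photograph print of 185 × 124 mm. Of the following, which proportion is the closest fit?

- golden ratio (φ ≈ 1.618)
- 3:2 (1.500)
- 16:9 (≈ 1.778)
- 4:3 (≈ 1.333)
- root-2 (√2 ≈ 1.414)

3:2

185/124 ≈ 1.492. Nearest candidates are 3:2 (1.500, off by 0.008) and root-2 (1.414, off by 0.078).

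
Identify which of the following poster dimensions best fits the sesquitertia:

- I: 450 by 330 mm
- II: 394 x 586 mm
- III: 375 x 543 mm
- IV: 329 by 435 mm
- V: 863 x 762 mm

Ratios (long/short): I ≈ 1.364; II ≈ 1.487; III ≈ 1.448; IV ≈ 1.322; V ≈ 1.133.
4:3 ≈ 1.333; option IV is nearest (Δ 0.011).

IV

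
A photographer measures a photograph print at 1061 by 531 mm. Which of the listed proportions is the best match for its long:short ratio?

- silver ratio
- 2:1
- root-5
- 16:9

1061/531 ≈ 1.998. Nearest candidates are 2:1 (2.000, off by 0.002) and 16:9 (1.778, off by 0.220).

2:1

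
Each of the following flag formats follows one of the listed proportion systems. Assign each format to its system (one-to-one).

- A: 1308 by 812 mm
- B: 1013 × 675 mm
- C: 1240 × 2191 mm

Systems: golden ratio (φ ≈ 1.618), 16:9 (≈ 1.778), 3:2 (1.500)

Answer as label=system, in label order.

A=golden ratio, B=3:2, C=16:9

A = 1308/812 ≈ 1.611 → golden ratio (1.618)
B = 1013/675 ≈ 1.501 → 3:2 (1.500)
C = 2191/1240 ≈ 1.767 → 16:9 (1.778)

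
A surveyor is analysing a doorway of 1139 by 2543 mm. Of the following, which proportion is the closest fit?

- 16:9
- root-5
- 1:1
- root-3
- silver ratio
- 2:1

root-5

Ratio = 2543 / 1139 ≈ 2.233.
Distances: 16:9 1.778 (Δ 0.455); root-5 2.236 (Δ 0.003); 1:1 1.000 (Δ 1.233); root-3 1.732 (Δ 0.501); silver ratio 2.414 (Δ 0.181); 2:1 2.000 (Δ 0.233).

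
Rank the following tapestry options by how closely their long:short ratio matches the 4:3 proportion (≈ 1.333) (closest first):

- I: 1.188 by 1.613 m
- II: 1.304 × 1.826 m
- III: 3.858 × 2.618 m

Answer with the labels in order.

Ratios: I = 1.613 / 1.188 ≈ 1.358; II = 1.826 / 1.304 ≈ 1.400; III = 3.858 / 2.618 ≈ 1.474.
|Δ from 1.333|: I 0.025; II 0.067; III 0.141.

I, II, III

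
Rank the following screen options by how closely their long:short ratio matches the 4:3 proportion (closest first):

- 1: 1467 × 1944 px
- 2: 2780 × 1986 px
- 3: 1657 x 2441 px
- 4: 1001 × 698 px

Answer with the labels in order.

1: 1944/1467 ≈ 1.325 → |1.325 − 1.333| = 0.008
2: 2780/1986 ≈ 1.400 → |1.400 − 1.333| = 0.067
3: 2441/1657 ≈ 1.473 → |1.473 − 1.333| = 0.140
4: 1001/698 ≈ 1.434 → |1.434 − 1.333| = 0.101

1, 2, 4, 3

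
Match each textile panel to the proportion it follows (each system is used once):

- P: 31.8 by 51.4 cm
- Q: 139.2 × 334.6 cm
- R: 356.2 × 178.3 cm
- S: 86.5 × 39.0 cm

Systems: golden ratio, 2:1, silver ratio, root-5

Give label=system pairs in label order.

P = 51.4/31.8 ≈ 1.616 → golden ratio (1.618)
Q = 334.6/139.2 ≈ 2.404 → silver ratio (2.414)
R = 356.2/178.3 ≈ 1.998 → 2:1 (2.000)
S = 86.5/39.0 ≈ 2.218 → root-5 (2.236)

P=golden ratio, Q=silver ratio, R=2:1, S=root-5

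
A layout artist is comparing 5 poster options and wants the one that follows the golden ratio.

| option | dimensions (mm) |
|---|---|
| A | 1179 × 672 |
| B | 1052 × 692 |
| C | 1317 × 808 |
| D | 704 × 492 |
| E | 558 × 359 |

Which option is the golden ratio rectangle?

Target golden ratio ≈ 1.618.
A: 1.754 (Δ0.136)  B: 1.520 (Δ0.098)  C: 1.630 (Δ0.012)  D: 1.431 (Δ0.187)  E: 1.554 (Δ0.064)

C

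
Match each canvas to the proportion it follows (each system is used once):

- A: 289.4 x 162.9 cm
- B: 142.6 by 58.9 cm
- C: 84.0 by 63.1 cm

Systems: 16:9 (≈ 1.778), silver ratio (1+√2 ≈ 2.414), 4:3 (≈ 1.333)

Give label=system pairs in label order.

A=16:9, B=silver ratio, C=4:3

A = 289.4/162.9 ≈ 1.777 → 16:9 (1.778)
B = 142.6/58.9 ≈ 2.421 → silver ratio (2.414)
C = 84.0/63.1 ≈ 1.331 → 4:3 (1.333)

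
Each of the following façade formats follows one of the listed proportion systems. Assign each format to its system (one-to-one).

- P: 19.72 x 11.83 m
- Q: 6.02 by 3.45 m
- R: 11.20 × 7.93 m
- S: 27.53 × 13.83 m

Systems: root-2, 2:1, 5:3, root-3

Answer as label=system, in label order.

P=5:3, Q=root-3, R=root-2, S=2:1

P = 19.72/11.83 ≈ 1.667 → 5:3 (1.667)
Q = 6.02/3.45 ≈ 1.745 → root-3 (1.732)
R = 11.20/7.93 ≈ 1.412 → root-2 (1.414)
S = 27.53/13.83 ≈ 1.991 → 2:1 (2.000)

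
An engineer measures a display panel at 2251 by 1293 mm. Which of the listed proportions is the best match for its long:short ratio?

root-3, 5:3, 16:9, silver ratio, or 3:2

2251/1293 ≈ 1.741. Nearest candidates are root-3 (1.732, off by 0.009) and 16:9 (1.778, off by 0.037).

root-3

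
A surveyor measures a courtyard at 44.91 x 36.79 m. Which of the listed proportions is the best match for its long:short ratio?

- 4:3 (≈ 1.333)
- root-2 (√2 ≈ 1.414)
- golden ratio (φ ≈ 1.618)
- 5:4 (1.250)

5:4

Ratio = 44.91 / 36.79 ≈ 1.221.
Distances: 4:3 1.333 (Δ 0.112); root-2 1.414 (Δ 0.193); golden ratio 1.618 (Δ 0.397); 5:4 1.250 (Δ 0.029).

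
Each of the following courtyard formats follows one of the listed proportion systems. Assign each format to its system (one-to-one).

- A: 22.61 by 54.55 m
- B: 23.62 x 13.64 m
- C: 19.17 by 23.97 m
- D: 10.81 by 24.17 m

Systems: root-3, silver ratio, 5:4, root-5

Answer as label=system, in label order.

A=silver ratio, B=root-3, C=5:4, D=root-5

A = 54.55/22.61 ≈ 2.413 → silver ratio (2.414)
B = 23.62/13.64 ≈ 1.732 → root-3 (1.732)
C = 23.97/19.17 ≈ 1.250 → 5:4 (1.250)
D = 24.17/10.81 ≈ 2.236 → root-5 (2.236)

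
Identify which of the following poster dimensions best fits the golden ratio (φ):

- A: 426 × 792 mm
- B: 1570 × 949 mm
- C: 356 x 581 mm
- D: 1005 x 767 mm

Target golden ratio ≈ 1.618.
A: 1.859 (Δ0.241)  B: 1.654 (Δ0.036)  C: 1.632 (Δ0.014)  D: 1.310 (Δ0.308)

C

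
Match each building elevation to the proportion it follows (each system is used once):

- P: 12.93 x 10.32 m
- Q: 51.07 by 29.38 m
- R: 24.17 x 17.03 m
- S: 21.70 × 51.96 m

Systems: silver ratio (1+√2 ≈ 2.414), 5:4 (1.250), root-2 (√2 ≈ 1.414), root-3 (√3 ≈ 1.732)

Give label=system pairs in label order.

P=5:4, Q=root-3, R=root-2, S=silver ratio

Ratios: P ≈ 1.253; Q ≈ 1.738; R ≈ 1.419; S ≈ 2.394.
Targets: silver ratio ≈ 2.414; 5:4 ≈ 1.250; root-2 ≈ 1.414; root-3 ≈ 1.732.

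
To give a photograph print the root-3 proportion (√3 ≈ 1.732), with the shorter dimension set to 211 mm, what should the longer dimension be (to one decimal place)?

365.5 mm

root-3 ≈ 1.73205.
Longer side = 211 × 1.73205 ≈ 365.463 → 365.5 mm.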